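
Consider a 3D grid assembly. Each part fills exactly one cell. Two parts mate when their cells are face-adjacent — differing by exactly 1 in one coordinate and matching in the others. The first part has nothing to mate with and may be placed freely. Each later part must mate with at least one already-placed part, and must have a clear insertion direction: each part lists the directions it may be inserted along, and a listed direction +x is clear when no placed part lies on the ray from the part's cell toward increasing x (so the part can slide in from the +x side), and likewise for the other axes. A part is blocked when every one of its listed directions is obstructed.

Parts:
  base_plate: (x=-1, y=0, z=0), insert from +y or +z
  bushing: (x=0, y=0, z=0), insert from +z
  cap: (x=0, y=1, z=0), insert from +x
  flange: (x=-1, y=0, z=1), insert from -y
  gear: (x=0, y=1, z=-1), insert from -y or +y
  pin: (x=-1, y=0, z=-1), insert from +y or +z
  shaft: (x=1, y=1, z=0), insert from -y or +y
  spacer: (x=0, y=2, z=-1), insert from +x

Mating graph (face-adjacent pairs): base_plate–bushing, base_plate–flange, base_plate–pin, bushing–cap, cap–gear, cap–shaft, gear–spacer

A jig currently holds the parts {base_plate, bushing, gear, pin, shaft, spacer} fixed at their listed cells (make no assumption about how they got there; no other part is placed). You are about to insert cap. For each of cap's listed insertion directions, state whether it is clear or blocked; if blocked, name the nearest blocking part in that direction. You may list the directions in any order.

+x: nearest on ray is shaft@(1, 1, 0) ⇒ blocked

+x: blocked by shaft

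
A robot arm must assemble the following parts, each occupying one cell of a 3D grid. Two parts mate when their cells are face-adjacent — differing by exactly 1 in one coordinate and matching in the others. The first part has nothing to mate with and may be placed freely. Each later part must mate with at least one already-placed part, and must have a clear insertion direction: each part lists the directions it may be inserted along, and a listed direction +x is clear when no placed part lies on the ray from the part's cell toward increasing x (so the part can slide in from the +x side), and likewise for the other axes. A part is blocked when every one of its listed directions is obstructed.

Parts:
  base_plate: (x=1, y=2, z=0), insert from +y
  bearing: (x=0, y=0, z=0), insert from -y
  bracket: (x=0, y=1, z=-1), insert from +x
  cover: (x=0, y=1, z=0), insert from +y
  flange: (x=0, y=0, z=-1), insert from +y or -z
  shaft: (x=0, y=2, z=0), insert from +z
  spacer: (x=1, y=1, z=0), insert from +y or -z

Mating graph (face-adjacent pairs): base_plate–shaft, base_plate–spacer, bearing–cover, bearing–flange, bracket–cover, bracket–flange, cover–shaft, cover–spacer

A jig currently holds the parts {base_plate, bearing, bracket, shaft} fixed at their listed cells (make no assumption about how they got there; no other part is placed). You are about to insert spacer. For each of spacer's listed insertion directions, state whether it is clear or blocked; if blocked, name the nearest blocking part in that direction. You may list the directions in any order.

+y: blocked by base_plate; -z: clear

+y: nearest on ray is base_plate@(1, 2, 0) ⇒ blocked
-z: ray from spacer(1, 1, 0) has no placed part ⇒ clear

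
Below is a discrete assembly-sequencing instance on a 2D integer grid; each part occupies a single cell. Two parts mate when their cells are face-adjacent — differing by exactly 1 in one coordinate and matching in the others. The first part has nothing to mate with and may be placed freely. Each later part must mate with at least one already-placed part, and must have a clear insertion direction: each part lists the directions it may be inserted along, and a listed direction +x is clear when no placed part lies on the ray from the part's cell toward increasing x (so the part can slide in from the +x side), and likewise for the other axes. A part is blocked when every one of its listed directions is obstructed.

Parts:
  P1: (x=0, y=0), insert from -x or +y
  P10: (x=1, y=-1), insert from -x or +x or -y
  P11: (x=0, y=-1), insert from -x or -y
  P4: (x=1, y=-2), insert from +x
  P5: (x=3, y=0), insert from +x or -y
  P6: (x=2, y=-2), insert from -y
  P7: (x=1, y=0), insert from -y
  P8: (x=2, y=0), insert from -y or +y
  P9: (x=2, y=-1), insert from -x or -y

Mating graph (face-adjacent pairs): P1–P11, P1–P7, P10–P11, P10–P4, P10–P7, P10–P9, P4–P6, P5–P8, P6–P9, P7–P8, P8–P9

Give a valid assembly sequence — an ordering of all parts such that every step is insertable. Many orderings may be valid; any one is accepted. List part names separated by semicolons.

1. P7@(1, 0) [-y clear] — {P7}
2. P1@(0, 0) [-x clear] — {P1, P7}
3. P10@(1, -1) [-x clear] — {P1, P10, P7}
4. P9@(2, -1) [-y clear] — {P1, P10, P7, P9}
5. P11@(0, -1) [-x clear] — {P1, P10, P11, P7, P9}
6. P4@(1, -2) [+x clear] — {P1, P10, P11, P4, P7, P9}
7. P6@(2, -2) [-y clear] — {P1, P10, P11, P4, P6, P7, P9}
8. P8@(2, 0) [+y clear] — {P1, P10, P11, P4, P6, P7, P8, P9}
9. P5@(3, 0) [+x clear] — {P1, P10, P11, P4, P5, P6, P7, P8, P9}

P7; P1; P10; P9; P11; P4; P6; P8; P5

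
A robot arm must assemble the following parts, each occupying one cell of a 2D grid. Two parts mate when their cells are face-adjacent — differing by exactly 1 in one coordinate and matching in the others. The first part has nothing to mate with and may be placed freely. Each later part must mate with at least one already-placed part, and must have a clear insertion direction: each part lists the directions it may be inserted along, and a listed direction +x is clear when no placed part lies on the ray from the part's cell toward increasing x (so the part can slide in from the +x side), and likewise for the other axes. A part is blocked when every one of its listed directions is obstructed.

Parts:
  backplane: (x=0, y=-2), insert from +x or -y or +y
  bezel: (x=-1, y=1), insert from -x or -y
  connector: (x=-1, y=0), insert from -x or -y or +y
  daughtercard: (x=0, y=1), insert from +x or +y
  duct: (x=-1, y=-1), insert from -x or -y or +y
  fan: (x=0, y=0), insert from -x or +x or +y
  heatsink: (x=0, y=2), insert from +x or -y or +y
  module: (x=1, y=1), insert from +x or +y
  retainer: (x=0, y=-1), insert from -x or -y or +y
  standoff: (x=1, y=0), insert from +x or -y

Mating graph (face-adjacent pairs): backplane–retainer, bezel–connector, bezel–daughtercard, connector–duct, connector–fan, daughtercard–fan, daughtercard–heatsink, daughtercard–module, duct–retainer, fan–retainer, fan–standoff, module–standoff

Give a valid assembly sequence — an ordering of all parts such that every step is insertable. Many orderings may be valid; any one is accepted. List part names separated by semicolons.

retainer; duct; connector; bezel; daughtercard; backplane; heatsink; module; fan; standoff

1. retainer@(0, -1) [-x clear] — {retainer}
2. duct@(-1, -1) [-x clear] — {duct, retainer}
3. connector@(-1, 0) [-x clear] — {connector, duct, retainer}
4. bezel@(-1, 1) [-x clear] — {bezel, connector, duct, retainer}
5. daughtercard@(0, 1) [+x clear] — {bezel, connector, daughtercard, duct, retainer}
6. backplane@(0, -2) [+x clear] — {backplane, bezel, connector, daughtercard, duct, retainer}
7. heatsink@(0, 2) [+x clear] — {backplane, bezel, connector, daughtercard, duct, heatsink, retainer}
8. module@(1, 1) [+x clear] — {backplane, bezel, connector, daughtercard, duct, heatsink, module, retainer}
9. fan@(0, 0) [+x clear] — {backplane, bezel, connector, daughtercard, duct, fan, heatsink, module, retainer}
10. standoff@(1, 0) [+x clear] — {backplane, bezel, connector, daughtercard, duct, fan, heatsink, module, retainer, standoff}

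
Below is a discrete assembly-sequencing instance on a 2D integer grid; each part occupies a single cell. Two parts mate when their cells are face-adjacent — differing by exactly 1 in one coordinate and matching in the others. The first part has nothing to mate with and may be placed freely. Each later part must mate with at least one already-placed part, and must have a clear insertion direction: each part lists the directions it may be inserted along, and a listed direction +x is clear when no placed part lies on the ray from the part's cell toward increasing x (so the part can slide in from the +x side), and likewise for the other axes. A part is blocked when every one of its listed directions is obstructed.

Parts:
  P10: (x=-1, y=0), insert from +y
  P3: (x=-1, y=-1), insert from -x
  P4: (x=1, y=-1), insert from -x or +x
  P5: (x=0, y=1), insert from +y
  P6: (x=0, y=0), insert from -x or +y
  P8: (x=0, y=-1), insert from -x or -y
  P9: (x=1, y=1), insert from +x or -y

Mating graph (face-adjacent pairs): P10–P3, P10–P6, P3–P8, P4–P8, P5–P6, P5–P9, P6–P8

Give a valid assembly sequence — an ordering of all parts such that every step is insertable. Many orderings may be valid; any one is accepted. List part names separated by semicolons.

1. P5@(0, 1) [+y clear] — {P5}
2. P6@(0, 0) [-x clear] — {P5, P6}
3. P10@(-1, 0) [+y clear] — {P10, P5, P6}
4. P8@(0, -1) [-x clear] — {P10, P5, P6, P8}
5. P3@(-1, -1) [-x clear] — {P10, P3, P5, P6, P8}
6. P4@(1, -1) [+x clear] — {P10, P3, P4, P5, P6, P8}
7. P9@(1, 1) [+x clear] — {P10, P3, P4, P5, P6, P8, P9}

P5; P6; P10; P8; P3; P4; P9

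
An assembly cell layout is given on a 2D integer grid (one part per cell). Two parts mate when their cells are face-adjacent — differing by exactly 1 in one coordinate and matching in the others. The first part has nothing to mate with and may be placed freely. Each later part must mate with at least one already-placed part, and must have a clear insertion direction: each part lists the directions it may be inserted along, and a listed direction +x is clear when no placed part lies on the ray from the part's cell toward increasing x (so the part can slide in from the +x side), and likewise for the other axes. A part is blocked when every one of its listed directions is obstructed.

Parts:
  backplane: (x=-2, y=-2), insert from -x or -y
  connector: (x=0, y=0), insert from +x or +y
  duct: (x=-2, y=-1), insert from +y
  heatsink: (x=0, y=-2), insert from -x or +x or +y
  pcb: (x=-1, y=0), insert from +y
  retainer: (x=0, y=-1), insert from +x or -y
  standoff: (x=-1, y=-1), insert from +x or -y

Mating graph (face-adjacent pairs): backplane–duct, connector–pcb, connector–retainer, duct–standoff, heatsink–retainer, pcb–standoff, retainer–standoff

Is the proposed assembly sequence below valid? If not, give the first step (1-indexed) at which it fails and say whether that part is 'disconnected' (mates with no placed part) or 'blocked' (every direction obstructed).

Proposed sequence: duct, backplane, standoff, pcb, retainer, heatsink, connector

1. duct@(-2, -1) [+y clear] — {duct}
2. backplane@(-2, -2) [-x clear] — {backplane, duct}
3. standoff@(-1, -1) [+x clear] — {backplane, duct, standoff}
4. pcb@(-1, 0) [+y clear] — {backplane, duct, pcb, standoff}
5. retainer@(0, -1) [+x clear] — {backplane, duct, pcb, retainer, standoff}
6. heatsink@(0, -2) [+x clear] — {backplane, duct, heatsink, pcb, retainer, standoff}
7. connector@(0, 0) [+x clear] — {backplane, connector, duct, heatsink, pcb, retainer, standoff}

Valid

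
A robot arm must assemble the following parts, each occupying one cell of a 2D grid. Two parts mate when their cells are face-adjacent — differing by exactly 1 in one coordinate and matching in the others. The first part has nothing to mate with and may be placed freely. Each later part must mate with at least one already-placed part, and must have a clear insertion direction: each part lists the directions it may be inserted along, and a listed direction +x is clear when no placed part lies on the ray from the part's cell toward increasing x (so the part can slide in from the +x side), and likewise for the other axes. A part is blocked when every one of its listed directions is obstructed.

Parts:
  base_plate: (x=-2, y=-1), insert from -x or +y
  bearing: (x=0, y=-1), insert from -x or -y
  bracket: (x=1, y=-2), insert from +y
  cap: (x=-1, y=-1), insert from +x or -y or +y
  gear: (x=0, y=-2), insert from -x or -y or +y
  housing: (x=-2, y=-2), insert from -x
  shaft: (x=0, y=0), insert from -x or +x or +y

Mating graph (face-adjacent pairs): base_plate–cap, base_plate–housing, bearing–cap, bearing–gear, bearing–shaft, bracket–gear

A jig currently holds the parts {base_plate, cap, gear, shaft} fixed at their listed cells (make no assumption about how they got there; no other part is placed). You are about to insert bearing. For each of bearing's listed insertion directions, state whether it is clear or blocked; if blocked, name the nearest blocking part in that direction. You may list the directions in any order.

-x: blocked by cap; -y: blocked by gear

-x: nearest on ray is cap@(-1, -1) ⇒ blocked
-y: nearest on ray is gear@(0, -2) ⇒ blocked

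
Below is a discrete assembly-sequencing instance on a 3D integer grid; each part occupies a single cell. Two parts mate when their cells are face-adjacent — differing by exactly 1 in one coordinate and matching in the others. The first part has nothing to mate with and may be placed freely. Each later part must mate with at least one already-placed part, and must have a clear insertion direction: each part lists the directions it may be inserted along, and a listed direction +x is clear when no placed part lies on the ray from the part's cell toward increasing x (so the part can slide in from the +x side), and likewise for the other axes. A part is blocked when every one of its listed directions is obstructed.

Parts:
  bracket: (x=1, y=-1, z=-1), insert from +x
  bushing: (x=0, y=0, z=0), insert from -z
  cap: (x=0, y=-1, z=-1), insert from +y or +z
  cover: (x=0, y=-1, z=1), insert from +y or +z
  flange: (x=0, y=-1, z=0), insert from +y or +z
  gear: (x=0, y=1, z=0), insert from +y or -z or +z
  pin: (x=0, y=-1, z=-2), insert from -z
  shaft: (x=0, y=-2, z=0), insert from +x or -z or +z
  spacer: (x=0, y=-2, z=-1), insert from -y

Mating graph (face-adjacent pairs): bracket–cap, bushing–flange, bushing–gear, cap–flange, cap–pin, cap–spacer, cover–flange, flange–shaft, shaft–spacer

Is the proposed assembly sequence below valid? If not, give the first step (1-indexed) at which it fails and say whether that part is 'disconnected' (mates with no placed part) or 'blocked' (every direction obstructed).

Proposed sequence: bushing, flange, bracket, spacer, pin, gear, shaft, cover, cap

Invalid at step 3 (disconnected)

1. bushing@(0, 0, 0) [-z clear] — {bushing}
2. flange@(0, -1, 0) [+z clear] — {bushing, flange}
3. bracket@(1, -1, -1) — no placed neighbour ⇒ disconnected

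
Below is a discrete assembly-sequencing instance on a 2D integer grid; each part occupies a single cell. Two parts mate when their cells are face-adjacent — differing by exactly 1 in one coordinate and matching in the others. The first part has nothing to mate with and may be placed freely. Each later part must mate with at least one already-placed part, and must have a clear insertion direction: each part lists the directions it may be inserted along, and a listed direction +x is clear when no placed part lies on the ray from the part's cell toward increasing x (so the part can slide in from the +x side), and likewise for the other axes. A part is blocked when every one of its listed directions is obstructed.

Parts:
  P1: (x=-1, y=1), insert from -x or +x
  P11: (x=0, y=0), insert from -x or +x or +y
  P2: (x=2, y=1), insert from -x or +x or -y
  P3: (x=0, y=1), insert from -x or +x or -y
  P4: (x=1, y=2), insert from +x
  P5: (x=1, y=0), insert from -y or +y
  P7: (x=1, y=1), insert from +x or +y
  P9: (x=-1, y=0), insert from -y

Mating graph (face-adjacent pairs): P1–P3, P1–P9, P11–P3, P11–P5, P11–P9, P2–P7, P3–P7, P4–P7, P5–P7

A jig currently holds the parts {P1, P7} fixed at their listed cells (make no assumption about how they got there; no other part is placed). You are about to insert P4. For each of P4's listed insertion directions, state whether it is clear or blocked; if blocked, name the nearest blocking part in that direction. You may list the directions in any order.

+x: clear

+x: ray from P4(1, 2) has no placed part ⇒ clear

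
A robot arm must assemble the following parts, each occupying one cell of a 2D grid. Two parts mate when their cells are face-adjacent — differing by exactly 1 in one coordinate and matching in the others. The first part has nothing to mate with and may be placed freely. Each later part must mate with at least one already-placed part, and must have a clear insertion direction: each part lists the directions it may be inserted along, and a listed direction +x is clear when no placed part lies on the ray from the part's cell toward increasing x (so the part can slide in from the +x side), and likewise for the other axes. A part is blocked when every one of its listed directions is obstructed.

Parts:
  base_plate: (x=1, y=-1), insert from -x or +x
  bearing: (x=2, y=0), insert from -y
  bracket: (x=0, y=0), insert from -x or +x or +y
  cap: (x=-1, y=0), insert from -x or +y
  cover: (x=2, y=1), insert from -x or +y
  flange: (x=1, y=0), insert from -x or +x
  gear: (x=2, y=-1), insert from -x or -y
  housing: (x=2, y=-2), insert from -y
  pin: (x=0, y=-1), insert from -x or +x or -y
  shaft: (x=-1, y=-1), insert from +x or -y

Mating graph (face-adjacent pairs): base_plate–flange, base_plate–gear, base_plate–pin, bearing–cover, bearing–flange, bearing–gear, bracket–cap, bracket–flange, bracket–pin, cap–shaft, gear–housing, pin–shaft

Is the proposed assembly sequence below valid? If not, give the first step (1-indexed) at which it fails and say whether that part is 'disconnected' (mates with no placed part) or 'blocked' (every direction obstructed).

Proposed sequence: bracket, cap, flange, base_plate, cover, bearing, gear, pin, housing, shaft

1. bracket@(0, 0) [-x clear] — {bracket}
2. cap@(-1, 0) [-x clear] — {bracket, cap}
3. flange@(1, 0) [+x clear] — {bracket, cap, flange}
4. base_plate@(1, -1) [-x clear] — {base_plate, bracket, cap, flange}
5. cover@(2, 1) — no placed neighbour ⇒ disconnected

Invalid at step 5 (disconnected)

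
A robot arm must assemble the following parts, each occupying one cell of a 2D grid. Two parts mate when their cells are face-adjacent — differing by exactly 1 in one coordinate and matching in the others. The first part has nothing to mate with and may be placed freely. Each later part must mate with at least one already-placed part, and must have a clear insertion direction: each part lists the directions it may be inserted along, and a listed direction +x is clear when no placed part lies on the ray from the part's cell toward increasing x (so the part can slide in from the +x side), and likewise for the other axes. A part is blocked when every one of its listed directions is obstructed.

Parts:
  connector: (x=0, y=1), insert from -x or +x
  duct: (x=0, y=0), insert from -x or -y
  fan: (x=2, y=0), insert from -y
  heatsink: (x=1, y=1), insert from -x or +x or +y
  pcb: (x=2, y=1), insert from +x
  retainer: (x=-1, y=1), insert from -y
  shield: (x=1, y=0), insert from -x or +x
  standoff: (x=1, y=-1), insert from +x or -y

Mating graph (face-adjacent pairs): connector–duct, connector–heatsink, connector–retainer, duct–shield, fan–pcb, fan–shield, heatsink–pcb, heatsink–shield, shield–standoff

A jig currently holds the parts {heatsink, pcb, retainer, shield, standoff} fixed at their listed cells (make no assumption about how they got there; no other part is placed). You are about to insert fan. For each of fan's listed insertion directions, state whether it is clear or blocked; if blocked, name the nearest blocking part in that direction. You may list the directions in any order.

-y: clear

-y: ray from fan(2, 0) has no placed part ⇒ clear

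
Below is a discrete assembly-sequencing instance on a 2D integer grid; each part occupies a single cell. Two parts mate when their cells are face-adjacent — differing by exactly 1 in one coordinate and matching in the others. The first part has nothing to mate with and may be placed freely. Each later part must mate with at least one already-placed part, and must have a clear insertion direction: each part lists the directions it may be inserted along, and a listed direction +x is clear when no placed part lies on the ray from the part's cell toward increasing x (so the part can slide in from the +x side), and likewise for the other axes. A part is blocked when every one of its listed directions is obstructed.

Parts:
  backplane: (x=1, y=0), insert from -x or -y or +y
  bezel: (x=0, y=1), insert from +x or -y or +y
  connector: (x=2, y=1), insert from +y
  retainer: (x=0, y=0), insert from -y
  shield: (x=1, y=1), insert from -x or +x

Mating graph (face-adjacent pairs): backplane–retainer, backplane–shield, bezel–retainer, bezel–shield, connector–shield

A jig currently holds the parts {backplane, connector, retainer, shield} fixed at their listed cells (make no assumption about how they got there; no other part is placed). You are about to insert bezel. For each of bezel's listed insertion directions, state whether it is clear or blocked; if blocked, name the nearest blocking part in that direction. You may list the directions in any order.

+x: blocked by shield; +y: clear; -y: blocked by retainer

+x: nearest on ray is shield@(1, 1) ⇒ blocked
-y: nearest on ray is retainer@(0, 0) ⇒ blocked
+y: ray from bezel(0, 1) has no placed part ⇒ clear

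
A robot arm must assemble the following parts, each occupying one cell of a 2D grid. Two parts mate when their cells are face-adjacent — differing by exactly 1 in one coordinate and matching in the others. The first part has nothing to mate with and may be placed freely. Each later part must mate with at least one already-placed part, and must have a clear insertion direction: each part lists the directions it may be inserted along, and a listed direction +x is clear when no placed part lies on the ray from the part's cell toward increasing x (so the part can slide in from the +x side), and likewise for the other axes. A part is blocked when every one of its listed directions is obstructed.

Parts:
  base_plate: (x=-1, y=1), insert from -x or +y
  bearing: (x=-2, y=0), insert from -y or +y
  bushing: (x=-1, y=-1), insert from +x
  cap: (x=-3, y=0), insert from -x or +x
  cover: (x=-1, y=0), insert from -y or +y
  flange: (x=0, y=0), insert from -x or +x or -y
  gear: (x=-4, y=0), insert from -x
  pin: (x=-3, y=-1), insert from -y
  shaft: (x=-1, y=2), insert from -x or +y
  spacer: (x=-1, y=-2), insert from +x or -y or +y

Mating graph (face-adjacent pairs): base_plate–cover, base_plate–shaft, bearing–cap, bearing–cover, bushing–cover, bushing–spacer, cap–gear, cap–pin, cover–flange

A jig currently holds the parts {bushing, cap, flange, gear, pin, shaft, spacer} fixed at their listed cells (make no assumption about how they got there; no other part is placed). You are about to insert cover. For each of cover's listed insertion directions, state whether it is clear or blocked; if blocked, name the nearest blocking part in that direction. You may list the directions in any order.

-y: nearest on ray is bushing@(-1, -1) ⇒ blocked
+y: nearest on ray is shaft@(-1, 2) ⇒ blocked

+y: blocked by shaft; -y: blocked by bushing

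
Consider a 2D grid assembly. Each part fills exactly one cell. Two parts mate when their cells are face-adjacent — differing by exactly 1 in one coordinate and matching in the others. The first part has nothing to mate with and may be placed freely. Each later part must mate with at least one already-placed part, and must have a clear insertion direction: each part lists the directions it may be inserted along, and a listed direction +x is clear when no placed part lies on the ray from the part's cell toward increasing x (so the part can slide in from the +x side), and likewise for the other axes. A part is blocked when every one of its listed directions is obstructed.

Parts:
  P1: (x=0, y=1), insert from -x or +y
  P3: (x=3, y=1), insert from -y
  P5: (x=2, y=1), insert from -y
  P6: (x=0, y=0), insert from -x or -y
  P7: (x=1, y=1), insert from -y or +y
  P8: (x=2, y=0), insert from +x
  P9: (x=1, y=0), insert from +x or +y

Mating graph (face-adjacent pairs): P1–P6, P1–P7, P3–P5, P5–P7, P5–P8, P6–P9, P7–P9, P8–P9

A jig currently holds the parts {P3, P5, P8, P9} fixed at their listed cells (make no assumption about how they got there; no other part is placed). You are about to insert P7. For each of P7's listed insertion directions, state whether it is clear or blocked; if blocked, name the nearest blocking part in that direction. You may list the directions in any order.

+y: clear; -y: blocked by P9

-y: nearest on ray is P9@(1, 0) ⇒ blocked
+y: ray from P7(1, 1) has no placed part ⇒ clear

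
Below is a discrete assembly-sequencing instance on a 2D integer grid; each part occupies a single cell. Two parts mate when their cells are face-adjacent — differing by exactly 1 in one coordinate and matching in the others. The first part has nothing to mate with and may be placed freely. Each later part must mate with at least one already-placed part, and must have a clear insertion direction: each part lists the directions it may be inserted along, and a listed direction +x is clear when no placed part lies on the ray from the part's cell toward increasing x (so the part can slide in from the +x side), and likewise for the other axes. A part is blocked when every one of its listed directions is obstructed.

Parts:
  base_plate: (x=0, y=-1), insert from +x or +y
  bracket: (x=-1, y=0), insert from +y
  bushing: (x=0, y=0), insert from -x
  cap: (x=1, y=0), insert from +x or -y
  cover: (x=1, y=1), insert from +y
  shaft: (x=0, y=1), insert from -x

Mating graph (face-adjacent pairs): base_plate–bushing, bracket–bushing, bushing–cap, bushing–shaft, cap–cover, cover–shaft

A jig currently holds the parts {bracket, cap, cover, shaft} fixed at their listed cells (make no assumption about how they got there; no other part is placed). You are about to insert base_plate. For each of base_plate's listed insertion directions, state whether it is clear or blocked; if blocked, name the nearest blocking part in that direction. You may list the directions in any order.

+x: clear; +y: blocked by shaft

+x: ray from base_plate(0, -1) has no placed part ⇒ clear
+y: nearest on ray is shaft@(0, 1) ⇒ blocked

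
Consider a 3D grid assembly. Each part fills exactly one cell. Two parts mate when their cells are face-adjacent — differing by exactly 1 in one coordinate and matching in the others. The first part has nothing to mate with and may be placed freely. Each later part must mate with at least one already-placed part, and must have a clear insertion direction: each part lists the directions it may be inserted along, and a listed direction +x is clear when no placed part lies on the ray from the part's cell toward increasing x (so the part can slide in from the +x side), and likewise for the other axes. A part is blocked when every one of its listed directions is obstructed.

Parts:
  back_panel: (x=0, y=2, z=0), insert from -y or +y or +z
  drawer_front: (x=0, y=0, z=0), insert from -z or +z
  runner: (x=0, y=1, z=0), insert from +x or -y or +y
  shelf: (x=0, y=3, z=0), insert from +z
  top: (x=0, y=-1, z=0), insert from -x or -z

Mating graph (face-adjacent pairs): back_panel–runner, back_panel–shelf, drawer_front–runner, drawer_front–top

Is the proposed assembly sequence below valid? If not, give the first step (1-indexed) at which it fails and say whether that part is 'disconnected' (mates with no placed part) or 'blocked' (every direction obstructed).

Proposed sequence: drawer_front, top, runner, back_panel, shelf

1. drawer_front@(0, 0, 0) [-z clear] — {drawer_front}
2. top@(0, -1, 0) [-x clear] — {drawer_front, top}
3. runner@(0, 1, 0) [+x clear] — {drawer_front, runner, top}
4. back_panel@(0, 2, 0) [+y clear] — {back_panel, drawer_front, runner, top}
5. shelf@(0, 3, 0) [+z clear] — {back_panel, drawer_front, runner, shelf, top}

Valid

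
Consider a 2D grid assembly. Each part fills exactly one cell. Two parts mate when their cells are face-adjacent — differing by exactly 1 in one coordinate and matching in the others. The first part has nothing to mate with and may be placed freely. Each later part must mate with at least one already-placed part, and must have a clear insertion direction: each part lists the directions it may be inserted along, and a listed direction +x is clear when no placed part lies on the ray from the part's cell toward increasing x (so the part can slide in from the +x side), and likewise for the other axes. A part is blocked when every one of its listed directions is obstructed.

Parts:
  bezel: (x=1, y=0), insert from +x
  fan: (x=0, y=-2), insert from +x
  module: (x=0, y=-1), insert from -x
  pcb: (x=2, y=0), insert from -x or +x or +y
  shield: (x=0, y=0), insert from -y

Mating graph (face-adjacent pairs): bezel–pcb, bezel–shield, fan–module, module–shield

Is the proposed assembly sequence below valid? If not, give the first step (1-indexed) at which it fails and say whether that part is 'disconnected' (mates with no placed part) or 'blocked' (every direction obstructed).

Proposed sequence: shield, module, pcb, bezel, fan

Invalid at step 3 (disconnected)

1. shield@(0, 0) [-y clear] — {shield}
2. module@(0, -1) [-x clear] — {module, shield}
3. pcb@(2, 0) — no placed neighbour ⇒ disconnected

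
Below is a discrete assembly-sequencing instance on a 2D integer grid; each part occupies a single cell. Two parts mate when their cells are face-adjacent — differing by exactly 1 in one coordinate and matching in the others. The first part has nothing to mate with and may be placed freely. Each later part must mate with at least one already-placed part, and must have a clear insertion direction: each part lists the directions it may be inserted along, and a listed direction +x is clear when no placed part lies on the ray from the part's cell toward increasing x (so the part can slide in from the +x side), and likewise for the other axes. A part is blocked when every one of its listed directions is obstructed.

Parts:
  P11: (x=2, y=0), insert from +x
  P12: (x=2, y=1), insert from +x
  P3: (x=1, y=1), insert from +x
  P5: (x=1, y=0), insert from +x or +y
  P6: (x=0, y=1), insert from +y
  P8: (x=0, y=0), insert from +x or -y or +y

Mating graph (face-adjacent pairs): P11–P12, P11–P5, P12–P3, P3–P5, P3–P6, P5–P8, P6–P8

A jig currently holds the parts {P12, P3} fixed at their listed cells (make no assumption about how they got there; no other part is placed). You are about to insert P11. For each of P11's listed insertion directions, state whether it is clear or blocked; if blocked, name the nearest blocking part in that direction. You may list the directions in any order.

+x: clear

+x: ray from P11(2, 0) has no placed part ⇒ clear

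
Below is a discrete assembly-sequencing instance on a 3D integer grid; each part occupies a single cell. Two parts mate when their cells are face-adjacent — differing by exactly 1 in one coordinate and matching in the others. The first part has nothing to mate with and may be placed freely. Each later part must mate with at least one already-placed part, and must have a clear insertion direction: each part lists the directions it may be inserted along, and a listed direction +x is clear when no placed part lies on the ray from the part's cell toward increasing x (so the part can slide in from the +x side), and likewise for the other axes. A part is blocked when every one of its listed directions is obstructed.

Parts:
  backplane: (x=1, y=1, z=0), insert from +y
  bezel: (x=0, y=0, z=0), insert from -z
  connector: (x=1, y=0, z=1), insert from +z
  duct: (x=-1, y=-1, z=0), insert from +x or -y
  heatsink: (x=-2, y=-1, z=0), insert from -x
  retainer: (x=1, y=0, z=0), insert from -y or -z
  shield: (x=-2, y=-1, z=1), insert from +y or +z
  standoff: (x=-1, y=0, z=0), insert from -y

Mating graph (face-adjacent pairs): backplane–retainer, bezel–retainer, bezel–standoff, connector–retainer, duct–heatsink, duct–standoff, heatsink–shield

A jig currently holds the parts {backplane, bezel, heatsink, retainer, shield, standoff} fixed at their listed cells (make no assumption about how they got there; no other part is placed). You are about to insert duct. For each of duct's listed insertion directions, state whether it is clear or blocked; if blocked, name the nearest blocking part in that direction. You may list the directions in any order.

+x: ray from duct(-1, -1, 0) has no placed part ⇒ clear
-y: ray from duct(-1, -1, 0) has no placed part ⇒ clear

+x: clear; -y: clear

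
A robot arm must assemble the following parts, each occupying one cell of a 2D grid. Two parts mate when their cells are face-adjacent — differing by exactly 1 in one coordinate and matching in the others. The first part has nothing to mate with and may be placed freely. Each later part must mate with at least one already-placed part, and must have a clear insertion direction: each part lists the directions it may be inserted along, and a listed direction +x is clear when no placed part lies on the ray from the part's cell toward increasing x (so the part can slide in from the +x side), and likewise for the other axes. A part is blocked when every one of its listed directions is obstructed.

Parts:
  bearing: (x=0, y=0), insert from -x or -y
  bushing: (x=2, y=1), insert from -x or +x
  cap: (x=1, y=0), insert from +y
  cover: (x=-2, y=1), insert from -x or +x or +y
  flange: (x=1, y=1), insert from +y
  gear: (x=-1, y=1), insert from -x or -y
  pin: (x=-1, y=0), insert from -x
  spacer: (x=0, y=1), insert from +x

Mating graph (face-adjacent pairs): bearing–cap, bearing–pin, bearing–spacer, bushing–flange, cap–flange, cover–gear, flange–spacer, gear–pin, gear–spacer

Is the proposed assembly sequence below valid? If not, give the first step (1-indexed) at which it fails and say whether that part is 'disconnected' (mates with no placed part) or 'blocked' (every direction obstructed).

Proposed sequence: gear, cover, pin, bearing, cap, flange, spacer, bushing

Invalid at step 7 (blocked)

1. gear@(-1, 1) [-x clear] — {gear}
2. cover@(-2, 1) [-x clear] — {cover, gear}
3. pin@(-1, 0) [-x clear] — {cover, gear, pin}
4. bearing@(0, 0) [-y clear] — {bearing, cover, gear, pin}
5. cap@(1, 0) [+y clear] — {bearing, cap, cover, gear, pin}
6. flange@(1, 1) [+y clear] — {bearing, cap, cover, flange, gear, pin}
7. spacer@(0, 1) — +x all obstructed ⇒ blocked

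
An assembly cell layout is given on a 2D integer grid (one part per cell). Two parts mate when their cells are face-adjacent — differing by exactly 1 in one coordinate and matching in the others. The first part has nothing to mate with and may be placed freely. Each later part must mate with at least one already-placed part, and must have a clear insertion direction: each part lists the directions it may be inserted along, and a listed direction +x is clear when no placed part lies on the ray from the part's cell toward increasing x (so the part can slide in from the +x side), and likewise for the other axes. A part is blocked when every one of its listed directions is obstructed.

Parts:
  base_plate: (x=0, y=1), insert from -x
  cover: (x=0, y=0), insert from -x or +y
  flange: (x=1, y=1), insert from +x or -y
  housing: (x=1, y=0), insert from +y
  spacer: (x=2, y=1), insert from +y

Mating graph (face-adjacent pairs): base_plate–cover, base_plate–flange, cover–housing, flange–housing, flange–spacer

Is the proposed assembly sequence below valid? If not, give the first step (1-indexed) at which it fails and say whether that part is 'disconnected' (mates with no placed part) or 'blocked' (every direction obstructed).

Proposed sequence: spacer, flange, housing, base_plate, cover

1. spacer@(2, 1) [+y clear] — {spacer}
2. flange@(1, 1) [-y clear] — {flange, spacer}
3. housing@(1, 0) — +y all obstructed ⇒ blocked

Invalid at step 3 (blocked)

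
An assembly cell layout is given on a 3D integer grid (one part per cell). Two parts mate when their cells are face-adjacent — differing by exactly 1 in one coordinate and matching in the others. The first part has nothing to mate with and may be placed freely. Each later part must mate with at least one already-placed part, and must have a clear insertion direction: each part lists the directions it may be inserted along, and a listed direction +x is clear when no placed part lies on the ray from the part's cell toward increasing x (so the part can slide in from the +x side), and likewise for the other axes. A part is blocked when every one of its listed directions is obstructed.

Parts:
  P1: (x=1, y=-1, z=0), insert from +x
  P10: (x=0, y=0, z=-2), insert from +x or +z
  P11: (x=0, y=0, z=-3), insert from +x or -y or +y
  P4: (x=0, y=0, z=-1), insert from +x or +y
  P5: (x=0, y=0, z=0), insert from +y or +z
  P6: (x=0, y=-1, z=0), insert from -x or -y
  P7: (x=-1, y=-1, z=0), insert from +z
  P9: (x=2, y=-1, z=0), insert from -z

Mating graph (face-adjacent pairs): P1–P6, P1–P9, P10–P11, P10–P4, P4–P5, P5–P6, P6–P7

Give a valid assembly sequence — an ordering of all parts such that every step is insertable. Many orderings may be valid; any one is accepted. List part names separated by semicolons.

P11; P10; P4; P5; P6; P7; P1; P9

1. P11@(0, 0, -3) [+x clear] — {P11}
2. P10@(0, 0, -2) [+x clear] — {P10, P11}
3. P4@(0, 0, -1) [+x clear] — {P10, P11, P4}
4. P5@(0, 0, 0) [+y clear] — {P10, P11, P4, P5}
5. P6@(0, -1, 0) [-x clear] — {P10, P11, P4, P5, P6}
6. P7@(-1, -1, 0) [+z clear] — {P10, P11, P4, P5, P6, P7}
7. P1@(1, -1, 0) [+x clear] — {P1, P10, P11, P4, P5, P6, P7}
8. P9@(2, -1, 0) [-z clear] — {P1, P10, P11, P4, P5, P6, P7, P9}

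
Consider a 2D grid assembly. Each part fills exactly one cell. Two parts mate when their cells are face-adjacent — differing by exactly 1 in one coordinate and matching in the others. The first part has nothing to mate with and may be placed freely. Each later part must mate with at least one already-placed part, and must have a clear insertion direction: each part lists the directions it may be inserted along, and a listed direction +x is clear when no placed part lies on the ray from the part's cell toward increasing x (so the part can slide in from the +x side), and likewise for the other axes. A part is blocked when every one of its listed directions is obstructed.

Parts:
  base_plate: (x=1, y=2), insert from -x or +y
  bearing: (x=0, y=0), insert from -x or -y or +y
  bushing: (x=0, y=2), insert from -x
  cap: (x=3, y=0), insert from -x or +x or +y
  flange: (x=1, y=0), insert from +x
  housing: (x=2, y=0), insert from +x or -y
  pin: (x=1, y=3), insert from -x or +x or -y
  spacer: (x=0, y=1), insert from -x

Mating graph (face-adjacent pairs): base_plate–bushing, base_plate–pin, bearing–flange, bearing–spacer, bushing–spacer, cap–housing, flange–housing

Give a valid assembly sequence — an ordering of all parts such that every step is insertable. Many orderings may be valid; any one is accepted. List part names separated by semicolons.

1. bushing@(0, 2) [-x clear] — {bushing}
2. base_plate@(1, 2) [+y clear] — {base_plate, bushing}
3. pin@(1, 3) [-x clear] — {base_plate, bushing, pin}
4. spacer@(0, 1) [-x clear] — {base_plate, bushing, pin, spacer}
5. bearing@(0, 0) [-x clear] — {base_plate, bearing, bushing, pin, spacer}
6. flange@(1, 0) [+x clear] — {base_plate, bearing, bushing, flange, pin, spacer}
7. housing@(2, 0) [+x clear] — {base_plate, bearing, bushing, flange, housing, pin, spacer}
8. cap@(3, 0) [+x clear] — {base_plate, bearing, bushing, cap, flange, housing, pin, spacer}

bushing; base_plate; pin; spacer; bearing; flange; housing; cap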